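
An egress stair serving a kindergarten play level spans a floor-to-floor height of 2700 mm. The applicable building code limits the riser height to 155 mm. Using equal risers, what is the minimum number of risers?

18 risers

2700 / 155 = 17.42, so 18 risers are needed.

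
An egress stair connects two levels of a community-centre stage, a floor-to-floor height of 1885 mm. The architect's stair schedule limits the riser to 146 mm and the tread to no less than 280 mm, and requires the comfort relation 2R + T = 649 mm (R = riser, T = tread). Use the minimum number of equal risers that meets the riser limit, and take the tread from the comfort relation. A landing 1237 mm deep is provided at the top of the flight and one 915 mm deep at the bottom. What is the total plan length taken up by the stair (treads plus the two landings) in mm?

6460 mm

At most 146 each: 1885/146 = 12.91, giving 13 risers.
Each riser is 1885/13 = 145 mm (≤ 146 mm).
T = 649 − 2·145 = 359 mm, which satisfies the 280 mm minimum.
Going = (13 − 1) × 359 = 4308 mm.
Enclosure = 4308 + 1237 + 915 = 6460 mm.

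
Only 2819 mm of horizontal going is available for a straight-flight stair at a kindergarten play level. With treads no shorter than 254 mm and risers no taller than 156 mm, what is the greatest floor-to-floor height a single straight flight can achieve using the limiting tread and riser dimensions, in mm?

Treads that fit: ⌊2819 / 254⌋ = 11.
Risers = treads + 1 = 12.
Maximum height = 12 × 156 = 1872 mm.

1872 mm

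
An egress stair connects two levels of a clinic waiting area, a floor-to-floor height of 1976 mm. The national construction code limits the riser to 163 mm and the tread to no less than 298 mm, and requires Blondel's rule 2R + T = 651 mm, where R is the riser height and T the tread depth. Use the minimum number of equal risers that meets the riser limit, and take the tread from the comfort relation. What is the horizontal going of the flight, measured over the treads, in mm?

4164 mm

1976 / 163 = 12.123 → round up to 13 risers.
R = 1976 ÷ 13 = 152 mm.
T = 651 − 2·152 = 347 mm, which satisfies the 298 mm minimum.
Going = (13 − 1) × 347 = 4164 mm.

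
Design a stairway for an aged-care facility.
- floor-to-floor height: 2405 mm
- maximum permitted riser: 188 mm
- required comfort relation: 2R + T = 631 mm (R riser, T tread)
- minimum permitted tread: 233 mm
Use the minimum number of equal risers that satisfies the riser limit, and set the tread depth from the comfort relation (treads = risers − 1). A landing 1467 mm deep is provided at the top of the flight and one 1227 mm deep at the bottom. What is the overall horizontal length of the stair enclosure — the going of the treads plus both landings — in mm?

5826 mm

⌈2405/188⌉ = 13 risers.
Each riser is 2405/13 = 185 mm (≤ 188 mm).
Tread T = 631 − 2 × 185 = 261 mm (≥ 233 mm).
Treads = 13 − 1 = 12; going = 12 × 261 = 3132 mm.
Add landings: 3132 + 1467 + 1227 = 5826 mm.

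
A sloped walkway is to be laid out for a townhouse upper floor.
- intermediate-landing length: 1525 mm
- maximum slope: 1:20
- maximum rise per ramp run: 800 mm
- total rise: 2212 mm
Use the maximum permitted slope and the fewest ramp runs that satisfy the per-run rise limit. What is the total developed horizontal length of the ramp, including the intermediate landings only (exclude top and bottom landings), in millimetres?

47290 mm

2212 / 800 = 2.765 → round up to 3 ramp runs. That means 2 intermediate landings.
Ramp run (horizontal) at 1:20: 2212 × 20 = 44240 mm.
2 intermediate landings contribute 2 × 1525 = 3050 mm.
Total developed length = 44240 + 3050 = 47290 mm.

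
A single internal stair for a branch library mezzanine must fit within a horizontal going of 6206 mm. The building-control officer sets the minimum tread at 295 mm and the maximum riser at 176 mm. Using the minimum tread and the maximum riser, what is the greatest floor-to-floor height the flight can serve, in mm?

Treads that fit: ⌊6206 / 295⌋ = 21.
Risers = treads + 1 = 22.
Maximum height = 22 × 176 = 3872 mm.

3872 mm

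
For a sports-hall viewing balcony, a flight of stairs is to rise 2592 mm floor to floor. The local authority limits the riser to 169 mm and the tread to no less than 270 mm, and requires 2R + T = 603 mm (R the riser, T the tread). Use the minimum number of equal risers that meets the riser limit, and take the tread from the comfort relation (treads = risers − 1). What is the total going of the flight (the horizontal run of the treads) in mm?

2592 / 169 = 15.337 → round up to 16 risers.
Riser R = 2592 / 16 = 162 mm, within the 169 mm limit.
From 2R + T = 603: T = 603 − 324 = 279 mm.
Treads = 16 − 1 = 15; going = 15 × 279 = 4185 mm.

4185 mm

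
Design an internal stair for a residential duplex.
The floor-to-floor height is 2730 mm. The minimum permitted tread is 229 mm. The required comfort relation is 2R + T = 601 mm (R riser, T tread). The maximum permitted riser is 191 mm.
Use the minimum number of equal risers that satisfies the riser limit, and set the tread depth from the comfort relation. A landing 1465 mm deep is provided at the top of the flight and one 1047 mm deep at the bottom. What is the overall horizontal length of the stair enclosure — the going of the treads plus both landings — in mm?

5830 mm

At most 191 each: 2730/191 = 14.29, giving 15 risers.
R = 2730 ÷ 15 = 182 mm.
T = 601 − 2·182 = 237 mm, which satisfies the 229 mm minimum.
Going = (15 − 1) × 237 = 3318 mm.
Add landings: 3318 + 1465 + 1047 = 5830 mm.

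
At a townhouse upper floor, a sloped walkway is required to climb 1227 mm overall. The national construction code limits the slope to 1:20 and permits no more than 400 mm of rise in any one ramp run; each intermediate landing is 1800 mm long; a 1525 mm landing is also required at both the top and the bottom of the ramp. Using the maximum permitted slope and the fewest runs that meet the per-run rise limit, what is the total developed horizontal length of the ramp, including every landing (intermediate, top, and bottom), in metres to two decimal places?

32.99 m

1227 / 400 = 3.067 → round up to 4 ramp runs. That means 3 intermediate landings.
Horizontal run for 1227 mm of rise at 1:20 is 1227 × 20 = 24540 mm.
3 intermediate landings contribute 3 × 1800 = 5400 mm.
Top and bottom landings: 2 × 1525 = 3050 mm.
Total = 24540 + 5400 + 3050 = 32990 mm.
= 32.99 m.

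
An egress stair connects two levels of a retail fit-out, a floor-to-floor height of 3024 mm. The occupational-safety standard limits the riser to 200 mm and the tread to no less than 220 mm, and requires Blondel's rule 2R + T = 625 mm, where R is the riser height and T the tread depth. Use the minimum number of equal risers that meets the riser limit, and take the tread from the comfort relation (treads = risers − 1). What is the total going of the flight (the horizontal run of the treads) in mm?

3705 mm

⌈3024/200⌉ = 16 risers.
Each riser is 3024/16 = 189 mm (≤ 200 mm).
Tread T = 625 − 2 × 189 = 247 mm (≥ 220 mm).
16 risers give 15 treads; going = 15 × 247 = 3705 mm.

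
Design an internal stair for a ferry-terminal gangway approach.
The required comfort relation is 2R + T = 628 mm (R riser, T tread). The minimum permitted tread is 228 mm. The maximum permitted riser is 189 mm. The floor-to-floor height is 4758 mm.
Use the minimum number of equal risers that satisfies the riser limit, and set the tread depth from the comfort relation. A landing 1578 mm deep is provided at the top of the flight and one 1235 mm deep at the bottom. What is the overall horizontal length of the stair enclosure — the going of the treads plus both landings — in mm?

9363 mm

4758 / 189 = 25.17, so 26 risers are needed.
Each riser is 4758/26 = 183 mm (≤ 189 mm).
From 2R + T = 628: T = 628 − 366 = 262 mm.
Treads = 26 − 1 = 25; going = 25 × 262 = 6550 mm.
Enclosure = 6550 + 1578 + 1235 = 9363 mm.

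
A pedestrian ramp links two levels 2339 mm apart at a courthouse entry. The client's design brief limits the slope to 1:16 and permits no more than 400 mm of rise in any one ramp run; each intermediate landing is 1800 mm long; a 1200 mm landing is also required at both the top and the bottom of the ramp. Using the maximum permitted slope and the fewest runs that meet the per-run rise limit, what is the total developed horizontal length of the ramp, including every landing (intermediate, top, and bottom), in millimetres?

48824 mm

2339 / 400 = 5.85, so 6 ramp runs are needed. That means 5 intermediate landings.
Horizontal run for 2339 mm of rise at 1:16 is 2339 × 16 = 37424 mm.
5 intermediate landings contribute 5 × 1800 = 9000 mm.
Top and bottom landings: 2 × 1200 = 2400 mm.
Total = 37424 + 9000 + 2400 = 48824 mm.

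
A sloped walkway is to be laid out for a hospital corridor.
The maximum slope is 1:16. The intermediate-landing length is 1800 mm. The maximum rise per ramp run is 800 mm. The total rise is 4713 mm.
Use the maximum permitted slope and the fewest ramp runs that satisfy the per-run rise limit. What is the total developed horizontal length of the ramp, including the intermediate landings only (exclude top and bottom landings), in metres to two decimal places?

At most 800 each: 4713/800 = 5.89, giving 6 ramp runs. That means 5 intermediate landings.
Horizontal run for 4713 mm of rise at 1:16 is 4713 × 16 = 75408 mm.
5 intermediate landings contribute 5 × 1800 = 9000 mm.
Developed length = 75408 + 9000 = 84408 mm.
= 84.41 m.

84.41 m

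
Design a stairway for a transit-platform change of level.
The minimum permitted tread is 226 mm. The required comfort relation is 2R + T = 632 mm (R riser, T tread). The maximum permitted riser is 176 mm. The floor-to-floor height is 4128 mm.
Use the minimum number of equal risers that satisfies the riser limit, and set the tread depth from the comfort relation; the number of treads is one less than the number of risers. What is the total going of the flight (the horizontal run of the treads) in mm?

⌈4128/176⌉ = 24 risers.
Each riser is 4128/24 = 172 mm (≤ 176 mm).
From 2R + T = 632: T = 632 − 344 = 288 mm.
Treads = 24 − 1 = 23; going = 23 × 288 = 6624 mm.

6624 mm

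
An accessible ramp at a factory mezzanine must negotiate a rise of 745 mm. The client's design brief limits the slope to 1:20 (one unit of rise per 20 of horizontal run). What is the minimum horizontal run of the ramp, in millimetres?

14900 mm

At 1:20 the run is 20 × 745 = 14900 mm.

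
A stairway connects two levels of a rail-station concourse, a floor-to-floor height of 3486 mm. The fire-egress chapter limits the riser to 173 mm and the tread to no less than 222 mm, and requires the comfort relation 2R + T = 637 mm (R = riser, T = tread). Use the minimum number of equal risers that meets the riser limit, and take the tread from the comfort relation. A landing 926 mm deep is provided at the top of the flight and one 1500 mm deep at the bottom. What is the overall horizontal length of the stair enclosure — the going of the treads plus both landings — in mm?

8526 mm

3486 / 173 = 20.150 → round up to 21 risers.
Riser R = 3486 / 21 = 166 mm, within the 173 mm limit.
From 2R + T = 637: T = 637 − 332 = 305 mm.
21 risers give 20 treads; going = 20 × 305 = 6100 mm.
Add landings: 6100 + 926 + 1500 = 8526 mm.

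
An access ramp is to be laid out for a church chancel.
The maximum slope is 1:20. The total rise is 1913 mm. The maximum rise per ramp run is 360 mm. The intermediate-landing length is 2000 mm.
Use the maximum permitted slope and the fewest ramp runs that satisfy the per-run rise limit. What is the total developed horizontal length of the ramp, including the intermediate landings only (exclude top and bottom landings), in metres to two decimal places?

48.26 m

1913 / 360 = 5.314 → round up to 6 ramp runs. That means 5 intermediate landings.
Horizontal run for 1913 mm of rise at 1:20 is 1913 × 20 = 38260 mm.
Intermediate landings: 5 × 2000 = 10000 mm.
Total developed length = 38260 + 10000 = 48260 mm.
= 48.26 m.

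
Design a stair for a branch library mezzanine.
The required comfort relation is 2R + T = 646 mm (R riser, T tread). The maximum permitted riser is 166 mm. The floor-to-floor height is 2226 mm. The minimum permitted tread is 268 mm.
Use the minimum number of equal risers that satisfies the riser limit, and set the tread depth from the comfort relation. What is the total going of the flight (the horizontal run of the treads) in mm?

4264 mm

2226 / 166 = 13.410 → round up to 14 risers.
Riser R = 2226 / 14 = 159 mm, within the 166 mm limit.
From 2R + T = 646: T = 646 − 318 = 328 mm.
Treads = 14 − 1 = 13; going = 13 × 328 = 4264 mm.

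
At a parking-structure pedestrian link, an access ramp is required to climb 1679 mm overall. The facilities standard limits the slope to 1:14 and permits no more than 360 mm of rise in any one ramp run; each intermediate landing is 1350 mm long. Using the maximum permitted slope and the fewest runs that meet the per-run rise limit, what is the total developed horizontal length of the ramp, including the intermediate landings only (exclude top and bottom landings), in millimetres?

28906 mm

⌈1679/360⌉ = 5 ramp runs. That means 4 intermediate landings.
Ramp run (horizontal) at 1:14: 1679 × 14 = 23506 mm.
Intermediate landings: 4 × 1350 = 5400 mm.
Total developed length = 23506 + 5400 = 28906 mm.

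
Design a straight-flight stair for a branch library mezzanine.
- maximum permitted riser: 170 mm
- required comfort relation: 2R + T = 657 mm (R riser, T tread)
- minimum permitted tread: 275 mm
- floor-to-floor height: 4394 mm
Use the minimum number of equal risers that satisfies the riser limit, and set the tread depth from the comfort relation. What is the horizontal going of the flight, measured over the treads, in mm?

⌈4394/170⌉ = 26 risers.
R = 4394 ÷ 26 = 169 mm.
Tread T = 657 − 2 × 169 = 319 mm (≥ 275 mm).
26 risers give 25 treads; going = 25 × 319 = 7975 mm.

7975 mm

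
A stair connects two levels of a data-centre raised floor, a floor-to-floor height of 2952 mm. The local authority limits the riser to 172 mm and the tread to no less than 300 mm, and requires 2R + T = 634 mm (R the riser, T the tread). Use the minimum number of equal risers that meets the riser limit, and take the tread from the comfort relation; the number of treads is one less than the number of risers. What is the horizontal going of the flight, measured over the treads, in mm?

5202 mm

⌈2952/172⌉ = 18 risers.
Each riser is 2952/18 = 164 mm (≤ 172 mm).
From 2R + T = 634: T = 634 − 328 = 306 mm.
Treads = 18 − 1 = 17; going = 17 × 306 = 5202 mm.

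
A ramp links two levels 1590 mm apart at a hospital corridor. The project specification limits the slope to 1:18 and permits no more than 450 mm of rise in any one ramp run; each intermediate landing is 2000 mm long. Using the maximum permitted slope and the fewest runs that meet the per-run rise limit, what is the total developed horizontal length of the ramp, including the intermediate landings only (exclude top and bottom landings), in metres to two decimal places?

34.62 m

At most 450 each: 1590/450 = 3.53, giving 4 ramp runs. That means 3 intermediate landings.
Horizontal run for 1590 mm of rise at 1:18 is 1590 × 18 = 28620 mm.
Intermediate landings: 3 × 2000 = 6000 mm.
Developed length = 28620 + 6000 = 34620 mm.
= 34.62 m.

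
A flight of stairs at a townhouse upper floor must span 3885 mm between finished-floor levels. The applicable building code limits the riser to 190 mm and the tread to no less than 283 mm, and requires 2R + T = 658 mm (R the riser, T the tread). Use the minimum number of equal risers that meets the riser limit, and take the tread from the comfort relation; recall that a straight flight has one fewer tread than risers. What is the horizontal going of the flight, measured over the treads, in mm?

3885 / 190 = 20.447 → round up to 21 risers.
R = 3885 ÷ 21 = 185 mm.
Tread T = 658 − 2 × 185 = 288 mm (≥ 283 mm).
21 risers give 20 treads; going = 20 × 288 = 5760 mm.

5760 mm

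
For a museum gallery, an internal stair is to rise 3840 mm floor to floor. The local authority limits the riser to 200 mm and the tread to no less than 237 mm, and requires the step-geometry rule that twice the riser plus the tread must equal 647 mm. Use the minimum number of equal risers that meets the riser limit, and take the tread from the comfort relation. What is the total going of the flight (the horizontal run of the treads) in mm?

At most 200 each: 3840/200 = 19.20, giving 20 risers.
Riser R = 3840 / 20 = 192 mm, within the 200 mm limit.
From 2R + T = 647: T = 647 − 384 = 263 mm.
Going = (20 − 1) × 263 = 4997 mm.

4997 mm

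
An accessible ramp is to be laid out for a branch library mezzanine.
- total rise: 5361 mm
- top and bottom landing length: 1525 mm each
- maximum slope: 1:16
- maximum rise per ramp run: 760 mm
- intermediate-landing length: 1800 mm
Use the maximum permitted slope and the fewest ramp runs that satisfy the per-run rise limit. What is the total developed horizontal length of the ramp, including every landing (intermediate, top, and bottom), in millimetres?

101426 mm

At most 760 each: 5361/760 = 7.05, giving 8 ramp runs. That means 7 intermediate landings.
Ramp run (horizontal) at 1:16: 5361 × 16 = 85776 mm.
7 intermediate landings contribute 7 × 1800 = 12600 mm.
Top and bottom landings: 2 × 1525 = 3050 mm.
Total = 85776 + 12600 + 3050 = 101426 mm.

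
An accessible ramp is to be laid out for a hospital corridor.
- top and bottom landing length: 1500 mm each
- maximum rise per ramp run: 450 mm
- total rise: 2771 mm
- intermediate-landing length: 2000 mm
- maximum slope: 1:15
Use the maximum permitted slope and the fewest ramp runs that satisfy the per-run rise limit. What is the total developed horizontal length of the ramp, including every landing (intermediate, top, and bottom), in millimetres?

56565 mm

⌈2771/450⌉ = 7 ramp runs. That means 6 intermediate landings.
Horizontal run for 2771 mm of rise at 1:15 is 2771 × 15 = 41565 mm.
Intermediate landings: 6 × 2000 = 12000 mm.
Top and bottom landings: 2 × 1500 = 3000 mm.
Total = 41565 + 12000 + 3000 = 56565 mm.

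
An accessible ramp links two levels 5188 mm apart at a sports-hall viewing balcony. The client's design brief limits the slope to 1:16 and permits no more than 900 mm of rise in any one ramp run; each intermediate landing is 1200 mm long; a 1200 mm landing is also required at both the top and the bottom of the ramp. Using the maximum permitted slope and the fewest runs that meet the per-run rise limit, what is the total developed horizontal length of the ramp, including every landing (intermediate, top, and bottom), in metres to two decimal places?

5188 / 900 = 5.764 → round up to 6 ramp runs. That means 5 intermediate landings.
Horizontal run for 5188 mm of rise at 1:16 is 5188 × 16 = 83008 mm.
5 intermediate landings contribute 5 × 1200 = 6000 mm.
Top and bottom landings: 2 × 1200 = 2400 mm.
Total = 83008 + 6000 + 2400 = 91408 mm.
= 91.41 m.

91.41 m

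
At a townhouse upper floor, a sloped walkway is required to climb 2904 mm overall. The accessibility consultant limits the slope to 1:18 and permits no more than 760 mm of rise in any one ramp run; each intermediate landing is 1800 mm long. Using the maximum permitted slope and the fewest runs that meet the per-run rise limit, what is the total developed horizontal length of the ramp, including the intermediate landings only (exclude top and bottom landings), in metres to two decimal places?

57.67 m

2904 / 760 = 3.82, so 4 ramp runs are needed. That means 3 intermediate landings.
Horizontal run for 2904 mm of rise at 1:18 is 2904 × 18 = 52272 mm.
Intermediate landings: 3 × 1800 = 5400 mm.
Total developed length = 52272 + 5400 = 57672 mm.
= 57.67 m.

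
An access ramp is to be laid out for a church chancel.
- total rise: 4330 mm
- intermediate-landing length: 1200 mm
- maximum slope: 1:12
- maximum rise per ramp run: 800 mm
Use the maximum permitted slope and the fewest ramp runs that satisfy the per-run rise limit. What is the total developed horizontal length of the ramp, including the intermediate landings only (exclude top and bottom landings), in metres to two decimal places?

57.96 m

⌈4330/800⌉ = 6 ramp runs. That means 5 intermediate landings.
Horizontal run for 4330 mm of rise at 1:12 is 4330 × 12 = 51960 mm.
5 intermediate landings contribute 5 × 1200 = 6000 mm.
Total developed length = 51960 + 6000 = 57960 mm.
= 57.96 m.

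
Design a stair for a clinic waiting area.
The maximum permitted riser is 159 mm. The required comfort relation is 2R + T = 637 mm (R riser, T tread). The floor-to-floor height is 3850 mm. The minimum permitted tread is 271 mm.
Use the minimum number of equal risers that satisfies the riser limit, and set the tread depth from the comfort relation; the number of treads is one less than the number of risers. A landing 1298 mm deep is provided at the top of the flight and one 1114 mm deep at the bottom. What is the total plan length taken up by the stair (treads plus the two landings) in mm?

10308 mm

3850 / 159 = 24.214 → round up to 25 risers.
Each riser is 3850/25 = 154 mm (≤ 159 mm).
T = 637 − 2·154 = 329 mm, which satisfies the 271 mm minimum.
Treads = 25 − 1 = 24; going = 24 × 329 = 7896 mm.
Add landings: 7896 + 1298 + 1114 = 10308 mm.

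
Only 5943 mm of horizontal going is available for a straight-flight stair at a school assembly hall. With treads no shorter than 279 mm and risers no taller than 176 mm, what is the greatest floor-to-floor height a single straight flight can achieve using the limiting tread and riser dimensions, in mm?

3872 mm

Treads that fit: ⌊5943 / 279⌋ = 21.
Risers = treads + 1 = 22.
Maximum height = 22 × 176 = 3872 mm.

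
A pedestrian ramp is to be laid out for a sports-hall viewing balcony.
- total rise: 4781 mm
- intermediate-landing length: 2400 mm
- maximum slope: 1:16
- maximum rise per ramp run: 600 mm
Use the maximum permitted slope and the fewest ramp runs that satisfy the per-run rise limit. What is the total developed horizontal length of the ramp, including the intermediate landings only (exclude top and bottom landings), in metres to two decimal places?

At most 600 each: 4781/600 = 7.97, giving 8 ramp runs. That means 7 intermediate landings.
Ramp run (horizontal) at 1:16: 4781 × 16 = 76496 mm.
7 intermediate landings contribute 7 × 2400 = 16800 mm.
Total developed length = 76496 + 16800 = 93296 mm.
= 93.30 m.

93.30 m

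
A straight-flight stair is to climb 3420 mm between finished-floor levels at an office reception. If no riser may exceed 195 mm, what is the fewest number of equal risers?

18 risers

At most 195 each: 3420/195 = 17.54, giving 18 risers.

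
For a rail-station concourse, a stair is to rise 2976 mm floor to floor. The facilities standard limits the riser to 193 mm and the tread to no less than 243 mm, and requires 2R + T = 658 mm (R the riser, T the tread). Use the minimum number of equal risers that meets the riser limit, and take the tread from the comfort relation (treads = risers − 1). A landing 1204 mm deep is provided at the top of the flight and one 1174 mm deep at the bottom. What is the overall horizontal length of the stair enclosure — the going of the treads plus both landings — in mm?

2976 / 193 = 15.420 → round up to 16 risers.
R = 2976 ÷ 16 = 186 mm.
From 2R + T = 658: T = 658 − 372 = 286 mm.
Treads = 16 − 1 = 15; going = 15 × 286 = 4290 mm.
Add landings: 4290 + 1204 + 1174 = 6668 mm.

6668 mm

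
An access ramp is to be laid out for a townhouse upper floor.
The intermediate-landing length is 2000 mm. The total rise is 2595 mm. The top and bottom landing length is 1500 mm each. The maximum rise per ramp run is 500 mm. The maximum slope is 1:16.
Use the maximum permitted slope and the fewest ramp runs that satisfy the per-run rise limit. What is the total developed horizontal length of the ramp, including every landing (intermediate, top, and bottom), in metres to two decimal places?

54.52 m

⌈2595/500⌉ = 6 ramp runs. That means 5 intermediate landings.
Horizontal run for 2595 mm of rise at 1:16 is 2595 × 16 = 41520 mm.
5 intermediate landings contribute 5 × 2000 = 10000 mm.
Top and bottom landings: 2 × 1500 = 3000 mm.
Total = 41520 + 10000 + 3000 = 54520 mm.
= 54.52 m.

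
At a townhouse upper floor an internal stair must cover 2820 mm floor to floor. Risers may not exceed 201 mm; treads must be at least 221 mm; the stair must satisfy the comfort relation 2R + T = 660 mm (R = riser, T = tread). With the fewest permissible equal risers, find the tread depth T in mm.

2820 / 201 = 14.030 → round up to 15 risers.
R = 2820 ÷ 15 = 188 mm.
Tread T = 660 − 2 × 188 = 284 mm (≥ 221 mm).

284 mm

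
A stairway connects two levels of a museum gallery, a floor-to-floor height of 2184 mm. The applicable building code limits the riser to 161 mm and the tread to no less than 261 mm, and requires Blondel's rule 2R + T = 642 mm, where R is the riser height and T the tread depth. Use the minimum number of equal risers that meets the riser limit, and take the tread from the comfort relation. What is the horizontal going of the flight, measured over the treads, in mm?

⌈2184/161⌉ = 14 risers.
Riser R = 2184 / 14 = 156 mm, within the 161 mm limit.
From 2R + T = 642: T = 642 − 312 = 330 mm.
Going = (14 − 1) × 330 = 4290 mm.

4290 mm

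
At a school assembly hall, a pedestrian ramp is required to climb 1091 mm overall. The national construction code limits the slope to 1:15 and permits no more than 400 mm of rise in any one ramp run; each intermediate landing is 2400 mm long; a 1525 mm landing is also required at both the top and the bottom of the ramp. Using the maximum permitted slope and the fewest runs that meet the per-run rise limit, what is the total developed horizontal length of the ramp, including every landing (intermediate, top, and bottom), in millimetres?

24215 mm

⌈1091/400⌉ = 3 ramp runs. That means 2 intermediate landings.
Horizontal run for 1091 mm of rise at 1:15 is 1091 × 15 = 16365 mm.
2 intermediate landings contribute 2 × 2400 = 4800 mm.
Top and bottom landings: 2 × 1525 = 3050 mm.
Total = 16365 + 4800 + 3050 = 24215 mm.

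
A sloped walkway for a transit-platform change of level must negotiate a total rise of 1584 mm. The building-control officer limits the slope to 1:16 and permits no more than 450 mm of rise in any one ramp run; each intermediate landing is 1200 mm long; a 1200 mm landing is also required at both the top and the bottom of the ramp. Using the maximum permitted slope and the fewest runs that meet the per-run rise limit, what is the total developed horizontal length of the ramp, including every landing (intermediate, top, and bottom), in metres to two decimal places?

31.34 m

1584 / 450 = 3.520 → round up to 4 ramp runs. That means 3 intermediate landings.
Ramp run (horizontal) at 1:16: 1584 × 16 = 25344 mm.
3 intermediate landings contribute 3 × 1200 = 3600 mm.
Top and bottom landings: 2 × 1200 = 2400 mm.
Total = 25344 + 3600 + 2400 = 31344 mm.
= 31.34 m.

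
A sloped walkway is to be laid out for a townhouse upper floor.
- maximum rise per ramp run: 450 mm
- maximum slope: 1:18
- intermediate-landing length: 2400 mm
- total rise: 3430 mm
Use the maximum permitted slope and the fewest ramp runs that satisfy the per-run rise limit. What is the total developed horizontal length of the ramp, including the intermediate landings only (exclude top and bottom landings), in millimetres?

78540 mm

3430 / 450 = 7.622 → round up to 8 ramp runs. That means 7 intermediate landings.
Ramp run (horizontal) at 1:18: 3430 × 18 = 61740 mm.
7 intermediate landings contribute 7 × 2400 = 16800 mm.
Total developed length = 61740 + 16800 = 78540 mm.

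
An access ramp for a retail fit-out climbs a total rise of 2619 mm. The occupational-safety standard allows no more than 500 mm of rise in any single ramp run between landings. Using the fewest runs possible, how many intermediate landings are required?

5 intermediate landings

2619 / 500 = 5.238 → round up to 6 ramp runs.
6 runs are separated by 5 intermediate landings.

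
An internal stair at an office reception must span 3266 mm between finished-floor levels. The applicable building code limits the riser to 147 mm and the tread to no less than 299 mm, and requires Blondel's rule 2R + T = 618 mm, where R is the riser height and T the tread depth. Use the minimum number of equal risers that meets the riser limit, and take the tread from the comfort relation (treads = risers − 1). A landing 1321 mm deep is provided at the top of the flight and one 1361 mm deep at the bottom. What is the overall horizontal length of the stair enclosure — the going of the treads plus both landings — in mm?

3266 / 147 = 22.22, so 23 risers are needed.
Riser R = 3266 / 23 = 142 mm, within the 147 mm limit.
T = 618 − 2·142 = 334 mm, which satisfies the 299 mm minimum.
Treads = 23 − 1 = 22; going = 22 × 334 = 7348 mm.
Enclosure = 7348 + 1321 + 1361 = 10030 mm.

10030 mm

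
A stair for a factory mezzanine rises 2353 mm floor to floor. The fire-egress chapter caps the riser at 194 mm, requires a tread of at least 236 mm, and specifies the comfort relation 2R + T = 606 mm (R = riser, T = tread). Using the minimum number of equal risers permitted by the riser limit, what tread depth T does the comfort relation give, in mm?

244 mm

At most 194 each: 2353/194 = 12.13, giving 13 risers.
Each riser is 2353/13 = 181 mm (≤ 194 mm).
T = 606 − 2·181 = 244 mm, which satisfies the 236 mm minimum.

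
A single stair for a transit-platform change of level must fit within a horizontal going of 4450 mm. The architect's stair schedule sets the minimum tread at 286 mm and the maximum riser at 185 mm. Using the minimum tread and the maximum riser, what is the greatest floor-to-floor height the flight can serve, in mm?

4450 / 286 = 15.56, so 15 treads fit.
Risers = treads + 1 = 16.
Maximum height = 16 × 185 = 2960 mm.

2960 mm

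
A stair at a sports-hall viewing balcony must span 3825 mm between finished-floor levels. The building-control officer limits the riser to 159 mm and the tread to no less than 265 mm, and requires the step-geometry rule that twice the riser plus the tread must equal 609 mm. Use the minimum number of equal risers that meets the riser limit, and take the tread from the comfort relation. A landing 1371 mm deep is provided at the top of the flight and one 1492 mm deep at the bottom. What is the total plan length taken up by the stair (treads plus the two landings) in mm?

⌈3825/159⌉ = 25 risers.
R = 3825 ÷ 25 = 153 mm.
From 2R + T = 609: T = 609 − 306 = 303 mm.
Going = (25 − 1) × 303 = 7272 mm.
Add landings: 7272 + 1371 + 1492 = 10135 mm.

10135 mm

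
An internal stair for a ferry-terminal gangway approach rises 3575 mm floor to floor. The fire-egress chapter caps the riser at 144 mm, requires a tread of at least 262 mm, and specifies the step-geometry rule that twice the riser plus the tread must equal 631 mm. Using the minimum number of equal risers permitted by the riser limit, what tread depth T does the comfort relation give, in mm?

345 mm

At most 144 each: 3575/144 = 24.83, giving 25 risers.
Riser R = 3575 / 25 = 143 mm, within the 144 mm limit.
Tread T = 631 − 2 × 143 = 345 mm (≥ 262 mm).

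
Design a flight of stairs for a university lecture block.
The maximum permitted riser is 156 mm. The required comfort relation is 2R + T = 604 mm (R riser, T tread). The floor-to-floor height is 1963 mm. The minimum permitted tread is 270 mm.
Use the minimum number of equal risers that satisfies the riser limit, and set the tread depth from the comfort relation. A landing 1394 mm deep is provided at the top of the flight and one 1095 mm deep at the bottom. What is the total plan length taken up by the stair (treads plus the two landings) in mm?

6113 mm

At most 156 each: 1963/156 = 12.58, giving 13 risers.
R = 1963 ÷ 13 = 151 mm.
From 2R + T = 604: T = 604 − 302 = 302 mm.
13 risers give 12 treads; going = 12 × 302 = 3624 mm.
Add landings: 3624 + 1394 + 1095 = 6113 mm.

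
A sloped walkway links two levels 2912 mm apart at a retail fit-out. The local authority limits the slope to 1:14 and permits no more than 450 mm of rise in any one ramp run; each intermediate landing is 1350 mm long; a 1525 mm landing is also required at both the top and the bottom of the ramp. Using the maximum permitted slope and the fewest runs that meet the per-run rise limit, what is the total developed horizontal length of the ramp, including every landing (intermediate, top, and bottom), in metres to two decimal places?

51.92 m

At most 450 each: 2912/450 = 6.47, giving 7 ramp runs. That means 6 intermediate landings.
Ramp run (horizontal) at 1:14: 2912 × 14 = 40768 mm.
6 intermediate landings contribute 6 × 1350 = 8100 mm.
Top and bottom landings: 2 × 1525 = 3050 mm.
Total = 40768 + 8100 + 3050 = 51918 mm.
= 51.92 m.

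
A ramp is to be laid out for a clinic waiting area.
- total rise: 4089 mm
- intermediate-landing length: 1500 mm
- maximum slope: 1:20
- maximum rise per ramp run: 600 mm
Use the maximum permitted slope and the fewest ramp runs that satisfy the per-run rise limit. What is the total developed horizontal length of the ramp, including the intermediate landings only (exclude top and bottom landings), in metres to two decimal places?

⌈4089/600⌉ = 7 ramp runs. That means 6 intermediate landings.
Ramp run (horizontal) at 1:20: 4089 × 20 = 81780 mm.
6 intermediate landings contribute 6 × 1500 = 9000 mm.
Total developed length = 81780 + 9000 = 90780 mm.
= 90.78 m.

90.78 m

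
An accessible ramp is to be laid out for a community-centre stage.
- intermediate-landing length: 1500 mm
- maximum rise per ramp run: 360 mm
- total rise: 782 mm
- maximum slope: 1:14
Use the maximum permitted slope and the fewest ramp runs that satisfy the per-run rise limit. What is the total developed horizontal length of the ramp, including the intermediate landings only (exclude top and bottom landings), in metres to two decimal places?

782 / 360 = 2.17, so 3 ramp runs are needed. That means 2 intermediate landings.
Ramp run (horizontal) at 1:14: 782 × 14 = 10948 mm.
Intermediate landings: 2 × 1500 = 3000 mm.
Total developed length = 10948 + 3000 = 13948 mm.
= 13.95 m.

13.95 m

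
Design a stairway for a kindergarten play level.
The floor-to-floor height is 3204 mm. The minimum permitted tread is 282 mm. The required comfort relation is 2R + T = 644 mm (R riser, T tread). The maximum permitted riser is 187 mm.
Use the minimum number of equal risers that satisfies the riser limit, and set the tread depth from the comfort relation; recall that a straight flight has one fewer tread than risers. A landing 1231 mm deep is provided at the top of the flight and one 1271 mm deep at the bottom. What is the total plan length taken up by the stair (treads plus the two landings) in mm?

3204 / 187 = 17.134 → round up to 18 risers.
Each riser is 3204/18 = 178 mm (≤ 187 mm).
T = 644 − 2·178 = 288 mm, which satisfies the 282 mm minimum.
Going = (18 − 1) × 288 = 4896 mm.
Add landings: 4896 + 1231 + 1271 = 7398 mm.

7398 mm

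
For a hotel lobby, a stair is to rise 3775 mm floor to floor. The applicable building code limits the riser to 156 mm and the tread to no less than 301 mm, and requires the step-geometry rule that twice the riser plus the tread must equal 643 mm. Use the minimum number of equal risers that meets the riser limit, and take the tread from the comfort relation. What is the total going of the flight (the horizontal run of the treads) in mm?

3775 / 156 = 24.20, so 25 risers are needed.
R = 3775 ÷ 25 = 151 mm.
From 2R + T = 643: T = 643 − 302 = 341 mm.
Going = (25 − 1) × 341 = 8184 mm.

8184 mm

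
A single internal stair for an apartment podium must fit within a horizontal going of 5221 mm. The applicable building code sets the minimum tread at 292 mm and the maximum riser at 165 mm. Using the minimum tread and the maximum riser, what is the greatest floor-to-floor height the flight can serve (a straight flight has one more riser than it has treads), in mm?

5221 / 292 = 17.88, so 17 treads fit.
Risers = treads + 1 = 18.
Maximum height = 18 × 165 = 2970 mm.

2970 mm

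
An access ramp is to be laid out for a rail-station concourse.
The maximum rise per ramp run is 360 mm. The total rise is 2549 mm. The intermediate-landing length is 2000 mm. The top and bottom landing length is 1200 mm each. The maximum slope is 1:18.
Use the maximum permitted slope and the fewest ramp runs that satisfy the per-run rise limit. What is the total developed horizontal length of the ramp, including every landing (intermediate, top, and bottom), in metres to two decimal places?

62.28 m

⌈2549/360⌉ = 8 ramp runs. That means 7 intermediate landings.
Horizontal run for 2549 mm of rise at 1:18 is 2549 × 18 = 45882 mm.
Intermediate landings: 7 × 2000 = 14000 mm.
Top and bottom landings: 2 × 1200 = 2400 mm.
Total = 45882 + 14000 + 2400 = 62282 mm.
= 62.28 m.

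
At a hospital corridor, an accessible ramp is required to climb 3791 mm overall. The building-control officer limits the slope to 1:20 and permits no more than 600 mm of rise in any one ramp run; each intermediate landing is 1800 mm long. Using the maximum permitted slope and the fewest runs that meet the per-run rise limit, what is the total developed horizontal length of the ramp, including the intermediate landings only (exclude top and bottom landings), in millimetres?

86620 mm

3791 / 600 = 6.318 → round up to 7 ramp runs. That means 6 intermediate landings.
Ramp run (horizontal) at 1:20: 3791 × 20 = 75820 mm.
6 intermediate landings contribute 6 × 1800 = 10800 mm.
Developed length = 75820 + 10800 = 86620 mm.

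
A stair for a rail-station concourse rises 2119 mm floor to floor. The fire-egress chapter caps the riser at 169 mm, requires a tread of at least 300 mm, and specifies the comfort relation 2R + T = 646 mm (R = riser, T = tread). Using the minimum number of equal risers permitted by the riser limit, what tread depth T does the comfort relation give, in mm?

320 mm

At most 169 each: 2119/169 = 12.54, giving 13 risers.
Each riser is 2119/13 = 163 mm (≤ 169 mm).
T = 646 − 2·163 = 320 mm, which satisfies the 300 mm minimum.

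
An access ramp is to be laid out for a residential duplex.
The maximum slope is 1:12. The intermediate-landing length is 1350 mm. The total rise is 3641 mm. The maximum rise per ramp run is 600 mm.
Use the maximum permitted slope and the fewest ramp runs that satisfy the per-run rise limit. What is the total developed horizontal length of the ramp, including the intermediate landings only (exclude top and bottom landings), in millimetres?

51792 mm

At most 600 each: 3641/600 = 6.07, giving 7 ramp runs. That means 6 intermediate landings.
Horizontal run for 3641 mm of rise at 1:12 is 3641 × 12 = 43692 mm.
Intermediate landings: 6 × 1350 = 8100 mm.
Developed length = 43692 + 8100 = 51792 mm.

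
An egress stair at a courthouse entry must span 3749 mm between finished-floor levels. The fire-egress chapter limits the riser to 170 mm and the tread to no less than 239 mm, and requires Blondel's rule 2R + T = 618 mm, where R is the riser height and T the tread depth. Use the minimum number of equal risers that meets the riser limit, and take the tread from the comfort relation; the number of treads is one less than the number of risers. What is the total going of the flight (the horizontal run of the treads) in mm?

⌈3749/170⌉ = 23 risers.
R = 3749 ÷ 23 = 163 mm.
Tread T = 618 − 2 × 163 = 292 mm (≥ 239 mm).
Treads = 23 − 1 = 22; going = 22 × 292 = 6424 mm.

6424 mm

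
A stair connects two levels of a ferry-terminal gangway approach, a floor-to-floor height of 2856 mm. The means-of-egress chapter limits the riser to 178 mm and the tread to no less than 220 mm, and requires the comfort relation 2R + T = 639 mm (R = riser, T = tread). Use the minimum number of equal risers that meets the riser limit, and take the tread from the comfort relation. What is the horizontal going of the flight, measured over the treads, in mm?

4848 mm

2856 / 178 = 16.04, so 17 risers are needed.
R = 2856 ÷ 17 = 168 mm.
From 2R + T = 639: T = 639 − 336 = 303 mm.
17 risers give 16 treads; going = 16 × 303 = 4848 mm.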